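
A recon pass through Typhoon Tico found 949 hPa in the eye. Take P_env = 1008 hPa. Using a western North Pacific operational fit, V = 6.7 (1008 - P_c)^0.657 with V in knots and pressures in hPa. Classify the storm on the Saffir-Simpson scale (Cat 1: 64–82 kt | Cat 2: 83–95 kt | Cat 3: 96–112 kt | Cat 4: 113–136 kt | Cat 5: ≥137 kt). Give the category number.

ΔP = 1008 − 949 = 59 hPa.
V ≈ 6.7 × 59^0.657 = 6.7 × 14.57 ≈ 98 kt.
98 kt falls in the Category 3 band.

3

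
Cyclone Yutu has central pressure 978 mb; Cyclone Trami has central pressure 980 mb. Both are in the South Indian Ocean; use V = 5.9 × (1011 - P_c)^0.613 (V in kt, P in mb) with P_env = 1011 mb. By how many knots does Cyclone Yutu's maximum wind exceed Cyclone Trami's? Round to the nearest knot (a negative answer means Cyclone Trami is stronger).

Cyclone Yutu: ΔP = 33; V ≈ 5.9 × 33^0.613 ≈ 50.32 kt.
Cyclone Trami: ΔP = 31; V ≈ 5.9 × 31^0.613 ≈ 48.42 kt.
Difference ≈ 50.32 − 48.42 = 1.90 → 2 kt.

2 kt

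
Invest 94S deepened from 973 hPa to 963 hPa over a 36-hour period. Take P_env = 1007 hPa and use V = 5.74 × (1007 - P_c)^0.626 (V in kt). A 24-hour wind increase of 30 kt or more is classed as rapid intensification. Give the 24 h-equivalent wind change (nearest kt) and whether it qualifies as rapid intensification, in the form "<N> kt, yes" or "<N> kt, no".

V₁: ΔP = 34, V ≈ 5.74 × 34^0.626 ≈ 52.19 kt.
V₂: ΔP = 44, V ≈ 5.74 × 44^0.626 ≈ 61.34 kt.
ΔV over 36 h = 9.15 kt → 24 h equivalent = 9.15 × 24/36 ≈ 6.10 kt.
6 kt < 30 kt ⇒ not rapid intensification.

6 kt, no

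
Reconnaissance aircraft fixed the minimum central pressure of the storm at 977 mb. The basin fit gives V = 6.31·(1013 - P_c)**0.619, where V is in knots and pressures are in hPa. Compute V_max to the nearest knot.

ΔP = 1013 − 977 = 36 mb.
36^0.619 ≈ 9.191.
V ≈ 6.31 × 9.191 ≈ 58.0 kt.

58 kt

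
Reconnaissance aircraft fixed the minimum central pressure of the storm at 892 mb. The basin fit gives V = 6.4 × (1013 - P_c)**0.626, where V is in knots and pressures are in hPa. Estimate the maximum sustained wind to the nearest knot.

129 kt

ΔP = 1013 − 892 = 121 mb.
121^0.626 ≈ 20.129.
V ≈ 6.4 × 20.129 ≈ 128.8 kt.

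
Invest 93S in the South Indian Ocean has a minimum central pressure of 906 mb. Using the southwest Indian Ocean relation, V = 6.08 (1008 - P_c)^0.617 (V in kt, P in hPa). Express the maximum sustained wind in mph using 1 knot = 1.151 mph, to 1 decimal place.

ΔP = 1008 − 906 = 102 mb.
V ≈ 6.08 × 102^0.617 = 6.08 × 17.350 ≈ 105.490 kt.
105.490 × 1.151 ≈ 121.42 mph → 121.4 mph.

121.4 mph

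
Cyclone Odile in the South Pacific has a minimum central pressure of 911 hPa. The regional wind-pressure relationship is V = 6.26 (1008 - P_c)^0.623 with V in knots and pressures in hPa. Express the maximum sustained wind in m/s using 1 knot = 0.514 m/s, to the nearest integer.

56 m/s

ΔP = 1008 − 911 = 97 hPa.
V ≈ 6.26 × 97^0.623 = 6.26 × 17.289 ≈ 108.226 kt.
108.226 × 0.514 ≈ 55.63 m/s → 56 m/s.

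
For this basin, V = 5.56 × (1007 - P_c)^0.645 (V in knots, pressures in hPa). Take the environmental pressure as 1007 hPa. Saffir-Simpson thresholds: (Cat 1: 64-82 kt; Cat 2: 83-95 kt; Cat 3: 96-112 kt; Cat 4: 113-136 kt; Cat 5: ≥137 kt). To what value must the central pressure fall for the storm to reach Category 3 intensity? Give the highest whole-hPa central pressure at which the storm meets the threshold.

924 hPa

Category 3 begins at V = 96 kt.
Required ΔP = (96/5.56)^(1/0.645) = 17.266^1.550 ≈ 82.82 hPa.
P_c ≤ 1007 − 82.82 = 924.18, so the highest integer P_c is 924 hPa.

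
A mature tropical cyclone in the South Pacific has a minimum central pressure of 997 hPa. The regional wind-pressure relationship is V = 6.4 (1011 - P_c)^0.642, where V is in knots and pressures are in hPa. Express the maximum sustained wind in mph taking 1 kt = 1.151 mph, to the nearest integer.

ΔP = 1011 − 997 = 14 hPa.
V ≈ 6.4 × 14^0.642 = 6.4 × 5.443 ≈ 34.833 kt.
34.833 × 1.151 ≈ 40.09 mph → 40 mph.

40 mph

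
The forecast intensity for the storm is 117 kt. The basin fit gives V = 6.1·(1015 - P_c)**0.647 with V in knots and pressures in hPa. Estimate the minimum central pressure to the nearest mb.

919 mb

ΔP = (V / 6.1)^(1/0.647) = (117/6.1)^1.546.
117/6.1 = 19.180; 19.180^1.546 ≈ 96.11 mb.
P_c = 1015 − 96.11 = 918.89 ≈ 919 mb.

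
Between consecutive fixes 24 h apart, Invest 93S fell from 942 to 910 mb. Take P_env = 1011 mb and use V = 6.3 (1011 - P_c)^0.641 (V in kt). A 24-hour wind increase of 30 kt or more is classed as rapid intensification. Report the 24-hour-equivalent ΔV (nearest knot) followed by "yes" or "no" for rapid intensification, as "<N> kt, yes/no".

V₁: ΔP = 69, V ≈ 6.3 × 69^0.641 ≈ 95.07 kt.
V₂: ΔP = 101, V ≈ 6.3 × 101^0.641 ≈ 121.37 kt.
ΔV over 24 h = 26.30 kt → 24 h equivalent = 26.30 × 24/24 ≈ 26.30 kt.
26 kt < 30 kt ⇒ not rapid intensification.

26 kt, no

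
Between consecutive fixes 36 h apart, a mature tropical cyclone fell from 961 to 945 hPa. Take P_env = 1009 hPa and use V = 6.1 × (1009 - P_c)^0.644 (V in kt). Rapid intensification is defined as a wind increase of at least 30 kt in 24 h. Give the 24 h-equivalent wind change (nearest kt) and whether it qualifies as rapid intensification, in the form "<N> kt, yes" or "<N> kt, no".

10 kt, no

V₁: ΔP = 48, V ≈ 6.1 × 48^0.644 ≈ 73.80 kt.
V₂: ΔP = 64, V ≈ 6.1 × 64^0.644 ≈ 88.82 kt.
ΔV over 36 h = 15.02 kt → 24 h equivalent = 15.02 × 24/36 ≈ 10.01 kt.
10 kt < 30 kt ⇒ not rapid intensification.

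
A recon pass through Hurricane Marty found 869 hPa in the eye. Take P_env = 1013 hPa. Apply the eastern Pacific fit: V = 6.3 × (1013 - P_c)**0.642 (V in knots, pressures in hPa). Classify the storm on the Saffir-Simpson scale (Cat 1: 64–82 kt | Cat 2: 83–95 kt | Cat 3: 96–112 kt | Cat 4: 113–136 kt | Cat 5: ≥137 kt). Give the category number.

5

ΔP = 1013 − 869 = 144 hPa.
V ≈ 6.3 × 144^0.642 = 6.3 × 24.30 ≈ 153 kt.
153 kt falls in the Category 5 band.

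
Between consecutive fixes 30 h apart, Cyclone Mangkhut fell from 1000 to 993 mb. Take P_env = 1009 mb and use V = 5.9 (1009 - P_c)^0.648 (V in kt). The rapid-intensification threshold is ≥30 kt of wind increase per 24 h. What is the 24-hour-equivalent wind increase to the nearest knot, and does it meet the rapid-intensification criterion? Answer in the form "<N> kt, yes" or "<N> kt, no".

9 kt, no

V₁: ΔP = 9, V ≈ 5.9 × 9^0.648 ≈ 24.50 kt.
V₂: ΔP = 16, V ≈ 5.9 × 16^0.648 ≈ 35.57 kt.
ΔV over 30 h = 11.07 kt → 24 h equivalent = 11.07 × 24/30 ≈ 8.86 kt.
9 kt < 30 kt ⇒ not rapid intensification.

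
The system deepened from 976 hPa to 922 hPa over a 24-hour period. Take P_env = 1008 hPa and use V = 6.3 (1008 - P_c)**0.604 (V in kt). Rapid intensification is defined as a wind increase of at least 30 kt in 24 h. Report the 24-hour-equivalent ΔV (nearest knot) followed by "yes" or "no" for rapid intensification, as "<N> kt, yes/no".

42 kt, yes

V₁: ΔP = 32, V ≈ 6.3 × 32^0.604 ≈ 51.10 kt.
V₂: ΔP = 86, V ≈ 6.3 × 86^0.604 ≈ 92.85 kt.
ΔV over 24 h = 41.75 kt → 24 h equivalent = 41.75 × 24/24 ≈ 41.75 kt.
42 kt ≥ 30 kt ⇒ rapid intensification.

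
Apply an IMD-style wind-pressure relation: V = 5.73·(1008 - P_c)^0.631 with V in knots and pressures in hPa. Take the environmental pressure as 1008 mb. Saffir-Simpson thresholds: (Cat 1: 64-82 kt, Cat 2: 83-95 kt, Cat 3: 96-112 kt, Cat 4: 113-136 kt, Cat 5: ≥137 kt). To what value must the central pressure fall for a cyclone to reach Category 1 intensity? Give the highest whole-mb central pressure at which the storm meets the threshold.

Category 1 begins at V = 64 kt.
Required ΔP = (64/5.73)^(1/0.631) = 11.169^1.585 ≈ 45.80 mb.
P_c ≤ 1008 − 45.80 = 962.20, so the highest integer P_c is 962 mb.

962 mb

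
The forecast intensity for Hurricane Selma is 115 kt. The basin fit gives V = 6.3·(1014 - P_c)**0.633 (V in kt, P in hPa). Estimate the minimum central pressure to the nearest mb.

ΔP = (V / 6.3)^(1/0.633) = (115/6.3)^1.580.
115/6.3 = 18.254; 18.254^1.580 ≈ 98.33 mb.
P_c = 1014 − 98.33 = 915.67 ≈ 916 mb.

916 mb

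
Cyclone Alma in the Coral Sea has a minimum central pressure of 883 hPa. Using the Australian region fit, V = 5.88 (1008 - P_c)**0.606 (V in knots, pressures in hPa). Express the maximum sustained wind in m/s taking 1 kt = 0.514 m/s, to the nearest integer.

ΔP = 1008 − 883 = 125 hPa.
V ≈ 5.88 × 125^0.606 = 5.88 × 18.652 ≈ 109.674 kt.
109.674 × 0.514 ≈ 56.37 m/s → 56 m/s.

56 m/s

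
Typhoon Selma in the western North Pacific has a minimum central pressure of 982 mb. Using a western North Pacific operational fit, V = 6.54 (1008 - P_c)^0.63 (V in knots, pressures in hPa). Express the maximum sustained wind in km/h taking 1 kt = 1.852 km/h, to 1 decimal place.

94.3 km/h

ΔP = 1008 − 982 = 26 mb.
V ≈ 6.54 × 26^0.63 = 6.54 × 7.788 ≈ 50.934 kt.
50.934 × 1.852 ≈ 94.33 km/h → 94.3 km/h.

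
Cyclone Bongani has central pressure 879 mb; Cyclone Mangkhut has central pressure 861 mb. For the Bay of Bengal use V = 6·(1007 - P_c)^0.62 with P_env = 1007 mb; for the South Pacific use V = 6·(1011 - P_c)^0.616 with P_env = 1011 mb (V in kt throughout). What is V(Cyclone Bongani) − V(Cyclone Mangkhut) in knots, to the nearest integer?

Cyclone Bongani: ΔP = 128; V ≈ 6 × 128^0.62 ≈ 121.51 kt.
Cyclone Mangkhut: ΔP = 150; V ≈ 6 × 150^0.616 ≈ 131.41 kt.
Difference ≈ 121.51 − 131.41 = -9.90 → -10 kt.

-10 kt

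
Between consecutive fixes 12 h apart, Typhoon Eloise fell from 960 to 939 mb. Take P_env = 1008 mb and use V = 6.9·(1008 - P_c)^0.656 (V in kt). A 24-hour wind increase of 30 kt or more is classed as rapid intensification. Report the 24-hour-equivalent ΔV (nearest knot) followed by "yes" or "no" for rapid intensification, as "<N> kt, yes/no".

47 kt, yes

V₁: ΔP = 48, V ≈ 6.9 × 48^0.656 ≈ 87.45 kt.
V₂: ΔP = 69, V ≈ 6.9 × 69^0.656 ≈ 110.95 kt.
ΔV over 12 h = 23.50 kt → 24 h equivalent = 23.50 × 24/12 ≈ 47.00 kt.
47 kt ≥ 30 kt ⇒ rapid intensification.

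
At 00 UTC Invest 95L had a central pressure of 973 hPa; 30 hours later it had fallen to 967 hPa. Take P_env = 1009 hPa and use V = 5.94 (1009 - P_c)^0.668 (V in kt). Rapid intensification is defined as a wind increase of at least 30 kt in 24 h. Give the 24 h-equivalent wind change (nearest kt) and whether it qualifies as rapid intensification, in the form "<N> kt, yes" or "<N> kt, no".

V₁: ΔP = 36, V ≈ 5.94 × 36^0.668 ≈ 65.07 kt.
V₂: ΔP = 42, V ≈ 5.94 × 42^0.668 ≈ 72.13 kt.
ΔV over 30 h = 7.06 kt → 24 h equivalent = 7.06 × 24/30 ≈ 5.65 kt.
6 kt < 30 kt ⇒ not rapid intensification.

6 kt, no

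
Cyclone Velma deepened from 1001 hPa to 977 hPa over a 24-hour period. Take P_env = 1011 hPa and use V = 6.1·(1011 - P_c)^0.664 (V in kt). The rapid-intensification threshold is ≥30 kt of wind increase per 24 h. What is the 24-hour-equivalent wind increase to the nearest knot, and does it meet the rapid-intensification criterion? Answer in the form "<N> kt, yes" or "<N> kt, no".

35 kt, yes

V₁: ΔP = 10, V ≈ 6.1 × 10^0.664 ≈ 28.14 kt.
V₂: ΔP = 34, V ≈ 6.1 × 34^0.664 ≈ 63.42 kt.
ΔV over 24 h = 35.28 kt → 24 h equivalent = 35.28 × 24/24 ≈ 35.28 kt.
35 kt ≥ 30 kt ⇒ rapid intensification.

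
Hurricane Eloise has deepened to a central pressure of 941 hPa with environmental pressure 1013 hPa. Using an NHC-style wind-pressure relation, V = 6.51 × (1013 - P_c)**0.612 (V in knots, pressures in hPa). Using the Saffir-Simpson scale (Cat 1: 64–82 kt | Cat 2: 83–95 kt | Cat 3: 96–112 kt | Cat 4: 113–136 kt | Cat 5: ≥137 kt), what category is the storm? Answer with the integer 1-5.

ΔP = 1013 − 941 = 72 hPa.
V ≈ 6.51 × 72^0.612 = 6.51 × 13.70 ≈ 89 kt.
89 kt falls in the Category 2 band.

2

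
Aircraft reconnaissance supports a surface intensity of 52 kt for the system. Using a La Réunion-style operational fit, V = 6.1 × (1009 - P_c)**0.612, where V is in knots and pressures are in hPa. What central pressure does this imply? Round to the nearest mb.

976 mb

ΔP = (V / 6.1)^(1/0.612) = (52/6.1)^1.634.
52/6.1 = 8.525; 8.525^1.634 ≈ 33.17 mb.
P_c = 1009 − 33.17 = 975.83 ≈ 976 mb.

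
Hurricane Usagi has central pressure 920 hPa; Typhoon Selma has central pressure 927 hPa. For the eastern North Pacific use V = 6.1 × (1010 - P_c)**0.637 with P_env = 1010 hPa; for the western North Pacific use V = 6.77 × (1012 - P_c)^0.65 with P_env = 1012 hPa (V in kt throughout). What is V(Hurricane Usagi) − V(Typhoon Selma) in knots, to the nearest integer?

-14 kt

Hurricane Usagi: ΔP = 90; V ≈ 6.1 × 90^0.637 ≈ 107.20 kt.
Typhoon Selma: ΔP = 85; V ≈ 6.77 × 85^0.65 ≈ 121.54 kt.
Difference ≈ 107.20 − 121.54 = -14.34 → -14 kt.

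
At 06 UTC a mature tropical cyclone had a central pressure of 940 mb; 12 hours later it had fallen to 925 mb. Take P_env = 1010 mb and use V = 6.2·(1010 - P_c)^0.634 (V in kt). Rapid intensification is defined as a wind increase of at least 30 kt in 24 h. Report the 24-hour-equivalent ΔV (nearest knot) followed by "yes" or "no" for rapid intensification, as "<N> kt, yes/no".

24 kt, no

V₁: ΔP = 70, V ≈ 6.2 × 70^0.634 ≈ 91.66 kt.
V₂: ΔP = 85, V ≈ 6.2 × 85^0.634 ≈ 103.67 kt.
ΔV over 12 h = 12.01 kt → 24 h equivalent = 12.01 × 24/12 ≈ 24.02 kt.
24 kt < 30 kt ⇒ not rapid intensification.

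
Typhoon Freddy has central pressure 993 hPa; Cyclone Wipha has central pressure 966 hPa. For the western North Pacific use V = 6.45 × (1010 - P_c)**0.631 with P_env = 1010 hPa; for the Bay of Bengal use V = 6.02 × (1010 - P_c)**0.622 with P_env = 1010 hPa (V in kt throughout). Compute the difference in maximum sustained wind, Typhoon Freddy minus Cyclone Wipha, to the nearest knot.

Typhoon Freddy: ΔP = 17; V ≈ 6.45 × 17^0.631 ≈ 38.55 kt.
Cyclone Wipha: ΔP = 44; V ≈ 6.02 × 44^0.622 ≈ 63.36 kt.
Difference ≈ 38.55 − 63.36 = -24.81 → -25 kt.

-25 kt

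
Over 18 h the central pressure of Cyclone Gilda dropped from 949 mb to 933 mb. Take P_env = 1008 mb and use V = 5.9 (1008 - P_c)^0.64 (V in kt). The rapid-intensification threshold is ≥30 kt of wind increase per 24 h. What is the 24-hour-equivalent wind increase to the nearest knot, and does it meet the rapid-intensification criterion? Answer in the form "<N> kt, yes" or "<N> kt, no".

18 kt, no

V₁: ΔP = 59, V ≈ 5.9 × 59^0.64 ≈ 80.20 kt.
V₂: ΔP = 75, V ≈ 5.9 × 75^0.64 ≈ 93.52 kt.
ΔV over 18 h = 13.32 kt → 24 h equivalent = 13.32 × 24/18 ≈ 17.76 kt.
18 kt < 30 kt ⇒ not rapid intensification.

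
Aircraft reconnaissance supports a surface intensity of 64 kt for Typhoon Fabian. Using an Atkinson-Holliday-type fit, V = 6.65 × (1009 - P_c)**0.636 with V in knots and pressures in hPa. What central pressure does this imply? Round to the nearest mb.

974 mb

ΔP = (V / 6.65)^(1/0.636) = (64/6.65)^1.572.
64/6.65 = 9.624; 9.624^1.572 ≈ 35.17 mb.
P_c = 1009 − 35.17 = 973.83 ≈ 974 mb.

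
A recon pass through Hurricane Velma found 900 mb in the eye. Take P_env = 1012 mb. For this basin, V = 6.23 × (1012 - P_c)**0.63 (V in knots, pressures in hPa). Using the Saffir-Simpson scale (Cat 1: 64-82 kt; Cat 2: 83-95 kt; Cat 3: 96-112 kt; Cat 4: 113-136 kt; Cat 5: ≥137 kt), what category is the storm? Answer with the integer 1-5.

4

ΔP = 1012 − 900 = 112 mb.
V ≈ 6.23 × 112^0.63 = 6.23 × 19.54 ≈ 122 kt.
122 kt falls in the Category 4 band.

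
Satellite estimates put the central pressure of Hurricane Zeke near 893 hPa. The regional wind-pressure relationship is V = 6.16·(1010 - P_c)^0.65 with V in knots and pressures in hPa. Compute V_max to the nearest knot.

ΔP = 1010 − 893 = 117 hPa.
117^0.65 ≈ 22.096.
V ≈ 6.16 × 22.096 ≈ 136.1 kt.

136 kt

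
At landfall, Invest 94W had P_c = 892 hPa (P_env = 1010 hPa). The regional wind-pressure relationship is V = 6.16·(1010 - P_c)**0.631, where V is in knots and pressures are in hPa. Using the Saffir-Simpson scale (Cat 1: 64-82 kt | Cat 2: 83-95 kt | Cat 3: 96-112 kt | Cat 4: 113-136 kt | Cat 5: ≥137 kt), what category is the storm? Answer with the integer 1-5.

4

ΔP = 1010 − 892 = 118 hPa.
V ≈ 6.16 × 118^0.631 = 6.16 × 20.29 ≈ 125 kt.
125 kt falls in the Category 4 band.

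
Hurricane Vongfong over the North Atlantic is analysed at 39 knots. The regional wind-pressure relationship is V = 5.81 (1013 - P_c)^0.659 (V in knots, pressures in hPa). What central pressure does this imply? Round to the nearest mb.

ΔP = (V / 5.81)^(1/0.659) = (39/5.81)^1.517.
39/5.81 = 6.713; 6.713^1.517 ≈ 17.98 mb.
P_c = 1013 − 17.98 = 995.02 ≈ 995 mb.

995 mb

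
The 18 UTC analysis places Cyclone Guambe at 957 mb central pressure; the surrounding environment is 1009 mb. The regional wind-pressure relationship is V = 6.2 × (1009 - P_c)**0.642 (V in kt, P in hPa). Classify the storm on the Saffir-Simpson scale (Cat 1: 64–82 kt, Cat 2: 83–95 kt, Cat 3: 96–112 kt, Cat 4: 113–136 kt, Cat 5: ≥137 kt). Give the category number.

1

ΔP = 1009 − 957 = 52 mb.
V ≈ 6.2 × 52^0.642 = 6.2 × 12.64 ≈ 78 kt.
78 kt falls in the Category 1 band.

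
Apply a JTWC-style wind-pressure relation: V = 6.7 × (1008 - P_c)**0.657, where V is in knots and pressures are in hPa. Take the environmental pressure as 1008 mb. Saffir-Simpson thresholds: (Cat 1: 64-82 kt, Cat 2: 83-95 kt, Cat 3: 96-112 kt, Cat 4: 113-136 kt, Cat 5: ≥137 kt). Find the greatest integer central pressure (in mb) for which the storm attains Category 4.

934 mb

Category 4 begins at V = 113 kt.
Required ΔP = (113/6.7)^(1/0.657) = 16.866^1.522 ≈ 73.72 mb.
P_c ≤ 1008 − 73.72 = 934.28, so the highest integer P_c is 934 mb.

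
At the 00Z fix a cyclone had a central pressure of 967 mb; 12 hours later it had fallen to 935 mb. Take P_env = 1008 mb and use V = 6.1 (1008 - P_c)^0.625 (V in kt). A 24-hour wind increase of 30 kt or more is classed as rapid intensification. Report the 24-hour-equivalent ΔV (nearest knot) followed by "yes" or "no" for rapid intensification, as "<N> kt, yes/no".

V₁: ΔP = 41, V ≈ 6.1 × 41^0.625 ≈ 62.13 kt.
V₂: ΔP = 73, V ≈ 6.1 × 73^0.625 ≈ 89.11 kt.
ΔV over 12 h = 26.98 kt → 24 h equivalent = 26.98 × 24/12 ≈ 53.96 kt.
54 kt ≥ 30 kt ⇒ rapid intensification.

54 kt, yes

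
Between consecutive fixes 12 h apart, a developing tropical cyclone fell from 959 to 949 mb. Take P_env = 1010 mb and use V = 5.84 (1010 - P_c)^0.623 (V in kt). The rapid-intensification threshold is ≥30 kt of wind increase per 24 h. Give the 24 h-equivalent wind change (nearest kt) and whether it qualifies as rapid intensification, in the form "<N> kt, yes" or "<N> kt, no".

V₁: ΔP = 51, V ≈ 5.84 × 51^0.623 ≈ 67.64 kt.
V₂: ΔP = 61, V ≈ 5.84 × 61^0.623 ≈ 75.63 kt.
ΔV over 12 h = 7.99 kt → 24 h equivalent = 7.99 × 24/12 ≈ 15.98 kt.
16 kt < 30 kt ⇒ not rapid intensification.

16 kt, no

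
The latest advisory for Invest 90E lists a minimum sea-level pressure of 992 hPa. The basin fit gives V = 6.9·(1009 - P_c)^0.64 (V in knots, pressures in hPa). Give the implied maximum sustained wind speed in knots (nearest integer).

42 kt

ΔP = 1009 − 992 = 17 hPa.
17^0.64 ≈ 6.130.
V ≈ 6.9 × 6.130 ≈ 42.3 kt.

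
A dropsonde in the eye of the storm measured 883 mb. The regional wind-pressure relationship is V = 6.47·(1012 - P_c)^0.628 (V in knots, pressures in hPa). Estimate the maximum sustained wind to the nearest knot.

ΔP = 1012 − 883 = 129 mb.
129^0.628 ≈ 21.157.
V ≈ 6.47 × 21.157 ≈ 136.9 kt.

137 kt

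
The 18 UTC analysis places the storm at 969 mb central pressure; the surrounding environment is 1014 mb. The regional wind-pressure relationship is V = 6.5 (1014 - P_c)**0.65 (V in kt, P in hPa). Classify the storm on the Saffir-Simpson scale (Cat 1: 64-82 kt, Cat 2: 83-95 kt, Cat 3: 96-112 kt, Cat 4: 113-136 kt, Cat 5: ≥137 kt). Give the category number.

1

ΔP = 1014 − 969 = 45 mb.
V ≈ 6.5 × 45^0.65 = 6.5 × 11.87 ≈ 77 kt.
77 kt falls in the Category 1 band.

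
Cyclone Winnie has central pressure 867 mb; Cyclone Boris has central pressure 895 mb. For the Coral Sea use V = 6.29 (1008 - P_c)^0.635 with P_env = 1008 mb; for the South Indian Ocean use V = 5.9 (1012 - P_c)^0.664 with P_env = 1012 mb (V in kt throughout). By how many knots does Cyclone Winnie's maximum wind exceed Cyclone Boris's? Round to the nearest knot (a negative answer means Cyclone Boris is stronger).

6 kt

Cyclone Winnie: ΔP = 141; V ≈ 6.29 × 141^0.635 ≈ 145.68 kt.
Cyclone Boris: ΔP = 117; V ≈ 5.9 × 117^0.664 ≈ 139.36 kt.
Difference ≈ 145.68 − 139.36 = 6.32 → 6 kt.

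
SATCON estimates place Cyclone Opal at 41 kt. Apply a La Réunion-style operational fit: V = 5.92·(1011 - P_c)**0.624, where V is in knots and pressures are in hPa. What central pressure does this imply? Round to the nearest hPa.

ΔP = (V / 5.92)^(1/0.624) = (41/5.92)^1.603.
41/5.92 = 6.926; 6.926^1.603 ≈ 22.23 hPa.
P_c = 1011 − 22.23 = 988.77 ≈ 989 hPa.

989 hPa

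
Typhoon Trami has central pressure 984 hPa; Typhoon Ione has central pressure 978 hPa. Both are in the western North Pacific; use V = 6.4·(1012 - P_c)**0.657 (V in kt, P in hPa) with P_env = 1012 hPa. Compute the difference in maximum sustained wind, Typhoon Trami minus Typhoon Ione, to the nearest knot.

Typhoon Trami: ΔP = 28; V ≈ 6.4 × 28^0.657 ≈ 57.14 kt.
Typhoon Ione: ΔP = 34; V ≈ 6.4 × 34^0.657 ≈ 64.92 kt.
Difference ≈ 57.14 − 64.92 = -7.78 → -8 kt.

-8 kt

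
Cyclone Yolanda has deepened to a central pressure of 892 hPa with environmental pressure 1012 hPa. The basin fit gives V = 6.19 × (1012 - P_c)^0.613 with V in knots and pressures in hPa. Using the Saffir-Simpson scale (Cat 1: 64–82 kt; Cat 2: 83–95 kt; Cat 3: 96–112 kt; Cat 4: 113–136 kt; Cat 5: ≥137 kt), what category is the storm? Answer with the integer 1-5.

4

ΔP = 1012 − 892 = 120 hPa.
V ≈ 6.19 × 120^0.613 = 6.19 × 18.82 ≈ 116 kt.
116 kt falls in the Category 4 band.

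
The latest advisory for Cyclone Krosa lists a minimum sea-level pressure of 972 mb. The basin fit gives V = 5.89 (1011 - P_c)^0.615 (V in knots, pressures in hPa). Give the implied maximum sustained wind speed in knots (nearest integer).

ΔP = 1011 − 972 = 39 mb.
39^0.615 ≈ 9.517.
V ≈ 5.89 × 9.517 ≈ 56.1 kt.

56 kt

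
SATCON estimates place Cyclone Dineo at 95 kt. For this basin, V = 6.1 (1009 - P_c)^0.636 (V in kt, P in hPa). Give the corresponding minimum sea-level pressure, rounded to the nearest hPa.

ΔP = (V / 6.1)^(1/0.636) = (95/6.1)^1.572.
95/6.1 = 15.574; 15.574^1.572 ≈ 74.96 hPa.
P_c = 1009 − 74.96 = 934.04 ≈ 934 hPa.

934 hPa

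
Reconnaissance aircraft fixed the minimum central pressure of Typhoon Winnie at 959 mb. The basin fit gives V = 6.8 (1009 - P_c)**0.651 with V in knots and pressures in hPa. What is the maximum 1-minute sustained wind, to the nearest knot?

ΔP = 1009 − 959 = 50 mb.
50^0.651 ≈ 12.765.
V ≈ 6.8 × 12.765 ≈ 86.8 kt.

87 kt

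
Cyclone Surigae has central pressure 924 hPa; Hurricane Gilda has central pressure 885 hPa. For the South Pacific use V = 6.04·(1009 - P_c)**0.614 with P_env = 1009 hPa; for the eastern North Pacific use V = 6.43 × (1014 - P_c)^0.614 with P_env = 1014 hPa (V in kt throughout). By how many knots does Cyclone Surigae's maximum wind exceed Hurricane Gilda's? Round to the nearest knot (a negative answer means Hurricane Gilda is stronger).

Cyclone Surigae: ΔP = 85; V ≈ 6.04 × 85^0.614 ≈ 92.41 kt.
Hurricane Gilda: ΔP = 129; V ≈ 6.43 × 129^0.614 ≈ 127.09 kt.
Difference ≈ 92.41 − 127.09 = -34.68 → -35 kt.

-35 kt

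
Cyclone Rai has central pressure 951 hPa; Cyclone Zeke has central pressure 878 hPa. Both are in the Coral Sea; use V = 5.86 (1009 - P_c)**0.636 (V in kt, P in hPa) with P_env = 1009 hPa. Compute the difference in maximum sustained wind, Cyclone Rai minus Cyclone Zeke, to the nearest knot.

-53 kt

Cyclone Rai: ΔP = 58; V ≈ 5.86 × 58^0.636 ≈ 77.52 kt.
Cyclone Zeke: ΔP = 131; V ≈ 5.86 × 131^0.636 ≈ 130.16 kt.
Difference ≈ 77.52 − 130.16 = -52.64 → -53 kt.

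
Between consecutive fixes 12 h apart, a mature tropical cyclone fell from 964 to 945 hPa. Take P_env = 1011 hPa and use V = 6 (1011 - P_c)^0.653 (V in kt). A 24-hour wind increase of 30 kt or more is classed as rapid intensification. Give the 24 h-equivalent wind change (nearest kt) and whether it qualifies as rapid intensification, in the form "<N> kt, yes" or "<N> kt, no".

37 kt, yes

V₁: ΔP = 47, V ≈ 6 × 47^0.653 ≈ 74.14 kt.
V₂: ΔP = 66, V ≈ 6 × 66^0.653 ≈ 92.54 kt.
ΔV over 12 h = 18.40 kt → 24 h equivalent = 18.40 × 24/12 ≈ 36.80 kt.
37 kt ≥ 30 kt ⇒ rapid intensification.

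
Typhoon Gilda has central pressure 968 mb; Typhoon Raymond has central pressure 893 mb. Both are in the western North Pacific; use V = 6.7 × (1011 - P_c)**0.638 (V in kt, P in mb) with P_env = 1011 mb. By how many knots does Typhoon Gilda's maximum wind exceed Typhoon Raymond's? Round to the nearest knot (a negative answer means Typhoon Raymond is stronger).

Typhoon Gilda: ΔP = 43; V ≈ 6.7 × 43^0.638 ≈ 73.83 kt.
Typhoon Raymond: ΔP = 118; V ≈ 6.7 × 118^0.638 ≈ 140.58 kt.
Difference ≈ 73.83 − 140.58 = -66.75 → -67 kt.

-67 kt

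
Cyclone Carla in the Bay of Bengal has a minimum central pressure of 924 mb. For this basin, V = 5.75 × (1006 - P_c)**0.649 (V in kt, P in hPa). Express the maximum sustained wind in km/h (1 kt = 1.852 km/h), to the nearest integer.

186 km/h

ΔP = 1006 − 924 = 82 mb.
V ≈ 5.75 × 82^0.649 = 5.75 × 17.461 ≈ 100.400 kt.
100.400 × 1.852 ≈ 185.94 km/h → 186 km/h.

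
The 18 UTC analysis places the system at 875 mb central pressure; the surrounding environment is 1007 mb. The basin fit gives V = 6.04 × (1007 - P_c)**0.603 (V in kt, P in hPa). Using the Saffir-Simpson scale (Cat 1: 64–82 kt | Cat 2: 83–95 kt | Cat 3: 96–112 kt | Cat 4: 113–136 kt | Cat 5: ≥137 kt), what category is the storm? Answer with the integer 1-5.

ΔP = 1007 − 875 = 132 mb.
V ≈ 6.04 × 132^0.603 = 6.04 × 19.00 ≈ 115 kt.
115 kt falls in the Category 4 band.

4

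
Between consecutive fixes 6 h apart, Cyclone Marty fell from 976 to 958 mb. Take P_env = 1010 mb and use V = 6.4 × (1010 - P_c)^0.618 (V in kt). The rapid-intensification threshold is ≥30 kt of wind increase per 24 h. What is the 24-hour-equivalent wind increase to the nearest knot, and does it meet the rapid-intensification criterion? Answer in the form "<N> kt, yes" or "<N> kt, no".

V₁: ΔP = 34, V ≈ 6.4 × 34^0.618 ≈ 56.58 kt.
V₂: ΔP = 52, V ≈ 6.4 × 52^0.618 ≈ 73.56 kt.
ΔV over 6 h = 16.98 kt → 24 h equivalent = 16.98 × 24/6 ≈ 67.92 kt.
68 kt ≥ 30 kt ⇒ rapid intensification.

68 kt, yes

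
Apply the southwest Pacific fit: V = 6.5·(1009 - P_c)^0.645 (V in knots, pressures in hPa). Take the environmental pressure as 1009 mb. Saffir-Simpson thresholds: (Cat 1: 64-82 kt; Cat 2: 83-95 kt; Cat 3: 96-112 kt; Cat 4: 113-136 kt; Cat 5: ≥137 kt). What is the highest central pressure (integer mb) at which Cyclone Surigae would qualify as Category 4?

Category 4 begins at V = 113 kt.
Required ΔP = (113/6.5)^(1/0.645) = 17.385^1.550 ≈ 83.70 mb.
P_c ≤ 1009 − 83.70 = 925.30, so the highest integer P_c is 925 mb.

925 mb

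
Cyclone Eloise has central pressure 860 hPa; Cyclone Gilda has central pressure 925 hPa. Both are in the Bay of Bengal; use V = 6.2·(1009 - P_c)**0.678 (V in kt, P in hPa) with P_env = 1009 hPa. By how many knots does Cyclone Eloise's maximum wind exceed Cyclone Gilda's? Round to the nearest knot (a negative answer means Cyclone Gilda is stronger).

59 kt

Cyclone Eloise: ΔP = 149; V ≈ 6.2 × 149^0.678 ≈ 184.42 kt.
Cyclone Gilda: ΔP = 84; V ≈ 6.2 × 84^0.678 ≈ 125.04 kt.
Difference ≈ 184.42 − 125.04 = 59.38 → 59 kt.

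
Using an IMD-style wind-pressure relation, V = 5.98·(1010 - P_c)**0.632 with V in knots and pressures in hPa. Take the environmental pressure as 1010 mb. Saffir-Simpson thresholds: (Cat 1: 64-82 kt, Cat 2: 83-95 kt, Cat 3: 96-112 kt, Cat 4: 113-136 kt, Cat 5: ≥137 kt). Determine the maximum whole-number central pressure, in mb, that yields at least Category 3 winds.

Category 3 begins at V = 96 kt.
Required ΔP = (96/5.98)^(1/0.632) = 16.054^1.582 ≈ 80.83 mb.
P_c ≤ 1010 − 80.83 = 929.17, so the highest integer P_c is 929 mb.

929 mb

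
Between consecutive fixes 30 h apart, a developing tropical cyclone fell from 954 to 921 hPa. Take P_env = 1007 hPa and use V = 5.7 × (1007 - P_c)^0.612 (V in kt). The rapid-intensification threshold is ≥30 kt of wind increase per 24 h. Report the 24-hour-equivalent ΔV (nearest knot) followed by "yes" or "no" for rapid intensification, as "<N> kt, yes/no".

18 kt, no

V₁: ΔP = 53, V ≈ 5.7 × 53^0.612 ≈ 64.73 kt.
V₂: ΔP = 86, V ≈ 5.7 × 86^0.612 ≈ 87.05 kt.
ΔV over 30 h = 22.32 kt → 24 h equivalent = 22.32 × 24/30 ≈ 17.86 kt.
18 kt < 30 kt ⇒ not rapid intensification.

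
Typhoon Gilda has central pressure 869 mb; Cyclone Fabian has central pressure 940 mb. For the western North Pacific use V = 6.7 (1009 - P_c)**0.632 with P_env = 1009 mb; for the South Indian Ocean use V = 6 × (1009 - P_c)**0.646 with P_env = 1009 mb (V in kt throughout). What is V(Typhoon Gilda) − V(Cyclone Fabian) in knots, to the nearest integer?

60 kt

Typhoon Gilda: ΔP = 140; V ≈ 6.7 × 140^0.632 ≈ 152.20 kt.
Cyclone Fabian: ΔP = 69; V ≈ 6 × 69^0.646 ≈ 92.48 kt.
Difference ≈ 152.20 − 92.48 = 59.72 → 60 kt.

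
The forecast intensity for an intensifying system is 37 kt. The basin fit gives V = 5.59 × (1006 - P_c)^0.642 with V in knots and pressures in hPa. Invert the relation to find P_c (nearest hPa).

ΔP = (V / 5.59)^(1/0.642) = (37/5.59)^1.558.
37/5.59 = 6.619; 6.619^1.558 ≈ 18.99 hPa.
P_c = 1006 − 18.99 = 987.01 ≈ 987 hPa.

987 hPa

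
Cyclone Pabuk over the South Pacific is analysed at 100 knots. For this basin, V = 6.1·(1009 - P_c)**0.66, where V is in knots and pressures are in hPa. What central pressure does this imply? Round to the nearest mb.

940 mb

ΔP = (V / 6.1)^(1/0.66) = (100/6.1)^1.515.
100/6.1 = 16.393; 16.393^1.515 ≈ 69.25 mb.
P_c = 1009 − 69.25 = 939.75 ≈ 940 mb.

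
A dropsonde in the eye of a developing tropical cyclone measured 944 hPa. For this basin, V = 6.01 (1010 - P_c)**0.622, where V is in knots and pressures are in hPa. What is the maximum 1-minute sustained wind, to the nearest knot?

ΔP = 1010 − 944 = 66 hPa.
66^0.622 ≈ 13.544.
V ≈ 6.01 × 13.544 ≈ 81.4 kt.

81 kt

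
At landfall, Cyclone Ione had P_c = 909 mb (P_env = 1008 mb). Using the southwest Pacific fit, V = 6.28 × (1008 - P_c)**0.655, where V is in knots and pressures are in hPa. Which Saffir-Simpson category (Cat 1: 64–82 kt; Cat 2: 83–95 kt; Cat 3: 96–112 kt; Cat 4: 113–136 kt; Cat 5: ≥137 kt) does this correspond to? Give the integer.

4

ΔP = 1008 − 909 = 99 mb.
V ≈ 6.28 × 99^0.655 = 6.28 × 20.28 ≈ 127 kt.
127 kt falls in the Category 4 band.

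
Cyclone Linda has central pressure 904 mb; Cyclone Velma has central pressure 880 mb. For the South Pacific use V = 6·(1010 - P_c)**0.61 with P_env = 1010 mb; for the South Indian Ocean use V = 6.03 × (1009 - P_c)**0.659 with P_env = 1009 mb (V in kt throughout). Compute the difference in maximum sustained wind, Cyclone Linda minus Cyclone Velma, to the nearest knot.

-45 kt

Cyclone Linda: ΔP = 106; V ≈ 6 × 106^0.61 ≈ 103.18 kt.
Cyclone Velma: ΔP = 129; V ≈ 6.03 × 129^0.659 ≈ 148.32 kt.
Difference ≈ 103.18 − 148.32 = -45.14 → -45 kt.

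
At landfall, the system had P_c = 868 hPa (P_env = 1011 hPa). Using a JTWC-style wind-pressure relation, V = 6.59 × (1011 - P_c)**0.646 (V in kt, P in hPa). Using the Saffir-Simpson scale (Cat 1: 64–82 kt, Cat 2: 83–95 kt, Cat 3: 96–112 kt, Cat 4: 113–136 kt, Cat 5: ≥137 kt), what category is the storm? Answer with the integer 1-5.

5

ΔP = 1011 − 868 = 143 hPa.
V ≈ 6.59 × 143^0.646 = 6.59 × 24.68 ≈ 163 kt.
163 kt falls in the Category 5 band.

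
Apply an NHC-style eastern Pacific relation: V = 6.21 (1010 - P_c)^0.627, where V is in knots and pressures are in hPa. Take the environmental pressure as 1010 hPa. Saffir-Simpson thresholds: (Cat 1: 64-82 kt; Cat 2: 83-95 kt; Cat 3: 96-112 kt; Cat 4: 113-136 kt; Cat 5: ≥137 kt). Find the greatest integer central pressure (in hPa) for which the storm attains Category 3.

931 hPa

Category 3 begins at V = 96 kt.
Required ΔP = (96/6.21)^(1/0.627) = 15.459^1.595 ≈ 78.82 hPa.
P_c ≤ 1010 − 78.82 = 931.18, so the highest integer P_c is 931 hPa.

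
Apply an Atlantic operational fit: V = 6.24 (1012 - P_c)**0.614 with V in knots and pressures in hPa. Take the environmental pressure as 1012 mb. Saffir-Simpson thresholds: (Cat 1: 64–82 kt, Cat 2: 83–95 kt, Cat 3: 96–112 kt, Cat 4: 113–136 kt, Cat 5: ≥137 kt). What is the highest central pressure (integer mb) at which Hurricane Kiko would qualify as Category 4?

Category 4 begins at V = 113 kt.
Required ΔP = (113/6.24)^(1/0.614) = 18.109^1.629 ≈ 111.86 mb.
P_c ≤ 1012 − 111.86 = 900.14, so the highest integer P_c is 900 mb.

900 mb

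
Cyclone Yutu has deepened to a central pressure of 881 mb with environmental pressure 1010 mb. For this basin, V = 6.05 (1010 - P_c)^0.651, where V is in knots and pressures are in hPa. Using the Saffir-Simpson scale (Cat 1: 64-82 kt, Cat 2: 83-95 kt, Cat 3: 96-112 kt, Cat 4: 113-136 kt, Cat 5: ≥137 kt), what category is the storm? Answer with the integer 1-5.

ΔP = 1010 − 881 = 129 mb.
V ≈ 6.05 × 129^0.651 = 6.05 × 23.66 ≈ 143 kt.
143 kt falls in the Category 5 band.

5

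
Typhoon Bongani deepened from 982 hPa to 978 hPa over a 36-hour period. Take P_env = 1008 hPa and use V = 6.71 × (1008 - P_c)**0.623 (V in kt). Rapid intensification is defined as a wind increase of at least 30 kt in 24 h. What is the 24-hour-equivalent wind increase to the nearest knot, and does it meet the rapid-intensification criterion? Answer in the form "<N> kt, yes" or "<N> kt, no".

3 kt, no

V₁: ΔP = 26, V ≈ 6.71 × 26^0.623 ≈ 51.08 kt.
V₂: ΔP = 30, V ≈ 6.71 × 30^0.623 ≈ 55.84 kt.
ΔV over 36 h = 4.76 kt → 24 h equivalent = 4.76 × 24/36 ≈ 3.17 kt.
3 kt < 30 kt ⇒ not rapid intensification.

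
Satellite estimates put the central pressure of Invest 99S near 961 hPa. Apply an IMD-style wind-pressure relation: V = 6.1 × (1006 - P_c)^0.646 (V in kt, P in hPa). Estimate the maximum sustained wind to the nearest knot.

71 kt

ΔP = 1006 − 961 = 45 hPa.
45^0.646 ≈ 11.694.
V ≈ 6.1 × 11.694 ≈ 71.3 kt.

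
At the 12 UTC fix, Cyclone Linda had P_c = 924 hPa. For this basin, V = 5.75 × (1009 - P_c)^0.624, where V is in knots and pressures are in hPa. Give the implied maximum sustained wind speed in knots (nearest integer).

92 kt

ΔP = 1009 − 924 = 85 hPa.
85^0.624 ≈ 15.994.
V ≈ 5.75 × 15.994 ≈ 92.0 kt.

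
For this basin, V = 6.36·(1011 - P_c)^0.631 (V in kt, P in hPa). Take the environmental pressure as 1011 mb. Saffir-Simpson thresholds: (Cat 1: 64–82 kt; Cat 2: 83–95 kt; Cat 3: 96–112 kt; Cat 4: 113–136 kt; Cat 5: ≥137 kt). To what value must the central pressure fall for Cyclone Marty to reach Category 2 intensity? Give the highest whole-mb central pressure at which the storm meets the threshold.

952 mb

Category 2 begins at V = 83 kt.
Required ΔP = (83/6.36)^(1/0.631) = 13.050^1.585 ≈ 58.62 mb.
P_c ≤ 1011 − 58.62 = 952.38, so the highest integer P_c is 952 mb.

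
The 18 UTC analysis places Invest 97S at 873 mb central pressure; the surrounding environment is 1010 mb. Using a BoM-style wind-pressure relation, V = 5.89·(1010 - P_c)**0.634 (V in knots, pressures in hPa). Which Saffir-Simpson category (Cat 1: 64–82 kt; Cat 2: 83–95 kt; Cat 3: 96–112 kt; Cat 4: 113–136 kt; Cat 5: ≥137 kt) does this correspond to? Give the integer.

ΔP = 1010 − 873 = 137 mb.
V ≈ 5.89 × 137^0.634 = 5.89 × 22.63 ≈ 133 kt.
133 kt falls in the Category 4 band.

4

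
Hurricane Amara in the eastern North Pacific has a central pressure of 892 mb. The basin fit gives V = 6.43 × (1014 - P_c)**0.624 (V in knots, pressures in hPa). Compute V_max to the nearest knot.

ΔP = 1014 − 892 = 122 mb.
122^0.624 ≈ 20.040.
V ≈ 6.43 × 20.040 ≈ 128.9 kt.

129 kt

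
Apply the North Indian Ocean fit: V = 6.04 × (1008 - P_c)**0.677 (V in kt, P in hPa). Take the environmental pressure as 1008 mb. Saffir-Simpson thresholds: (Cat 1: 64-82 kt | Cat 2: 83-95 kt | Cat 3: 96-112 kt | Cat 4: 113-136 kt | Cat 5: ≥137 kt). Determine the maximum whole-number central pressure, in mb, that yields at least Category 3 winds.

948 mb

Category 3 begins at V = 96 kt.
Required ΔP = (96/6.04)^(1/0.677) = 15.894^1.477 ≈ 59.48 mb.
P_c ≤ 1008 − 59.48 = 948.52, so the highest integer P_c is 948 mb.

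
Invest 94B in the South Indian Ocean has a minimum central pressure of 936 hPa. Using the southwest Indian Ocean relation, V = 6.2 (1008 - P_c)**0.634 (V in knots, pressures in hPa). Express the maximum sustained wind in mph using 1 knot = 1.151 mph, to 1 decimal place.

ΔP = 1008 − 936 = 72 hPa.
V ≈ 6.2 × 72^0.634 = 6.2 × 15.050 ≈ 93.313 kt.
93.313 × 1.151 ≈ 107.40 mph → 107.4 mph.

107.4 mph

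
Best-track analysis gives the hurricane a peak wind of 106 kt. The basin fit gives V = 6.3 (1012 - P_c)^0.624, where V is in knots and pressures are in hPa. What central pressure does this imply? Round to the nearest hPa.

920 hPa

ΔP = (V / 6.3)^(1/0.624) = (106/6.3)^1.603.
106/6.3 = 16.825; 16.825^1.603 ≈ 92.19 hPa.
P_c = 1012 − 92.19 = 919.81 ≈ 920 hPa.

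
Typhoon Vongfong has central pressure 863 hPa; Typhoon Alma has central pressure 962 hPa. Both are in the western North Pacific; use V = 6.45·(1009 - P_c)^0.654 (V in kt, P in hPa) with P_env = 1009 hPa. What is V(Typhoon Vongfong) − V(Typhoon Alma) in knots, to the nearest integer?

88 kt

Typhoon Vongfong: ΔP = 146; V ≈ 6.45 × 146^0.654 ≈ 167.90 kt.
Typhoon Alma: ΔP = 47; V ≈ 6.45 × 47^0.654 ≈ 80.00 kt.
Difference ≈ 167.90 − 80.00 = 87.90 → 88 kt.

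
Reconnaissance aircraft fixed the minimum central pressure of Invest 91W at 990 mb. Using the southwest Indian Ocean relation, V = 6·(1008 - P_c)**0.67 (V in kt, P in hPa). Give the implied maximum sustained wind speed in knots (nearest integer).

ΔP = 1008 − 990 = 18 mb.
18^0.67 ≈ 6.935.
V ≈ 6 × 6.935 ≈ 41.6 kt.

42 kt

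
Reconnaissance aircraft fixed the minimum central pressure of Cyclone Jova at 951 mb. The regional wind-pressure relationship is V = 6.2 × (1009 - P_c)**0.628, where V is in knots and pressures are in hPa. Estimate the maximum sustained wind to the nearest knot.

ΔP = 1009 − 951 = 58 mb.
58^0.628 ≈ 12.807.
V ≈ 6.2 × 12.807 ≈ 79.4 kt.

79 kt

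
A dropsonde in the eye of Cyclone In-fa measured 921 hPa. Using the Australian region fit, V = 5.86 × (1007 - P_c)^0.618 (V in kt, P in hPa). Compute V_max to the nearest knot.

ΔP = 1007 − 921 = 86 hPa.
86^0.618 ≈ 15.686.
V ≈ 5.86 × 15.686 ≈ 91.9 kt.

92 kt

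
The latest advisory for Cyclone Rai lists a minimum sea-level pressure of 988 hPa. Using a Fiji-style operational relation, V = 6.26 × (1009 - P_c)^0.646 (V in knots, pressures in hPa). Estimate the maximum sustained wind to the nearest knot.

ΔP = 1009 − 988 = 21 hPa.
21^0.646 ≈ 7.147.
V ≈ 6.26 × 7.147 ≈ 44.7 kt.

45 kt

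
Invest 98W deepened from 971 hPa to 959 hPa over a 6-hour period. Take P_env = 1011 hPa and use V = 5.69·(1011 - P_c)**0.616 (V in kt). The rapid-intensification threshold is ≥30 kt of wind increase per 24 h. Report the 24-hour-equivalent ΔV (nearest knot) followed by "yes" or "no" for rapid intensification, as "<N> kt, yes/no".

39 kt, yes

V₁: ΔP = 40, V ≈ 5.69 × 40^0.616 ≈ 55.21 kt.
V₂: ΔP = 52, V ≈ 5.69 × 52^0.616 ≈ 64.89 kt.
ΔV over 6 h = 9.68 kt → 24 h equivalent = 9.68 × 24/6 ≈ 38.72 kt.
39 kt ≥ 30 kt ⇒ rapid intensification.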